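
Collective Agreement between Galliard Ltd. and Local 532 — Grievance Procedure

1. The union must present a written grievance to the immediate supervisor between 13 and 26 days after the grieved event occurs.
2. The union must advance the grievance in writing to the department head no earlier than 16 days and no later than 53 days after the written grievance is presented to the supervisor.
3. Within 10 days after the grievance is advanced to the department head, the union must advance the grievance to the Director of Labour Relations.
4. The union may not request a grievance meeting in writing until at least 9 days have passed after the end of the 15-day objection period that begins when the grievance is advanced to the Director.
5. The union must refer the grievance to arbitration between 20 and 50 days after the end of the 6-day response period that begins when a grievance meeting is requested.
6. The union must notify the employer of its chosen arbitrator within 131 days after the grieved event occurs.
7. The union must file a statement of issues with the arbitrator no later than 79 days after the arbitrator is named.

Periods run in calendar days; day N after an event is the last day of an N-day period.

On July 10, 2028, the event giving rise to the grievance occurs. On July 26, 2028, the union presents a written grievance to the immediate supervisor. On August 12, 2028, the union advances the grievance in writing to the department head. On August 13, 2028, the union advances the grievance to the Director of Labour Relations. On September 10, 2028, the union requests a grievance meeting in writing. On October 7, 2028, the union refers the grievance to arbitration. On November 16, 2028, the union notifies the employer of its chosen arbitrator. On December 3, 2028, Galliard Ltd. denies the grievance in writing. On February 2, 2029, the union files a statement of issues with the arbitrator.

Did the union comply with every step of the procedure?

(1) the permitted window runs from July 10, 2028 + 13 = July 23, 2028 to July 10, 2028 + 26 = August 5, 2028; July 26, 2028 falls inside that range.
(2) the permitted window runs from July 26, 2028 + 16 = August 11, 2028 to July 26, 2028 + 53 = September 17, 2028; August 12, 2028 falls inside that range.
(3) due by August 12, 2028 + 10 days = August 22, 2028; August 13, 2028 is within that limit.
(4) permitted from August 28, 2028 + 9 days = September 6, 2028 onward; September 10, 2028 is on or after that date.
(5) the permitted window runs from September 16, 2028 + 20 = October 6, 2028 to September 16, 2028 + 50 = November 5, 2028; October 7, 2028 falls inside that range.
(6) due by July 10, 2028 + 131 days = November 18, 2028; completed November 16, 2028, before the deadline.
(7) due by November 16, 2028 + 79 days = February 3, 2029; completed February 2, 2029, before the deadline.

Yes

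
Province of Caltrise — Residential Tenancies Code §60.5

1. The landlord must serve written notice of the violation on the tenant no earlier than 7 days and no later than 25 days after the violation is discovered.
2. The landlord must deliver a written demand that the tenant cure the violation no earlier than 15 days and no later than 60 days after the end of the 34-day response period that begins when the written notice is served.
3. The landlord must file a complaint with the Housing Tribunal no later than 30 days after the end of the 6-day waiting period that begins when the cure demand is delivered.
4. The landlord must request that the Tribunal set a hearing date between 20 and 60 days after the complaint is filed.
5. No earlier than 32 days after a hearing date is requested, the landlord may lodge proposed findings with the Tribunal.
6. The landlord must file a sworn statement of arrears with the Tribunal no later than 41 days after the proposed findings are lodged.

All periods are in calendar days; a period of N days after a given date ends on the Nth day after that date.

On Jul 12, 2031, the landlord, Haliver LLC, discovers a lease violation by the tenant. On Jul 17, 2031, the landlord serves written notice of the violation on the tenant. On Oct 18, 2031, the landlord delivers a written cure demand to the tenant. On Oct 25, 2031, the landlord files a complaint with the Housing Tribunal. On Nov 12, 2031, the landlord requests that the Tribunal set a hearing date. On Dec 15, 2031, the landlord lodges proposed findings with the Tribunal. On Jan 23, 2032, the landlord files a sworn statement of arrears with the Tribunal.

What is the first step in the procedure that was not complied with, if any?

Step 1 — 7 and 25 days from Jul 12, 2031 (when the violation is discovered) are Jul 19, 2031 and Aug 6, 2031 respectively; Jul 17, 2031 is 2 days too early.

Step 1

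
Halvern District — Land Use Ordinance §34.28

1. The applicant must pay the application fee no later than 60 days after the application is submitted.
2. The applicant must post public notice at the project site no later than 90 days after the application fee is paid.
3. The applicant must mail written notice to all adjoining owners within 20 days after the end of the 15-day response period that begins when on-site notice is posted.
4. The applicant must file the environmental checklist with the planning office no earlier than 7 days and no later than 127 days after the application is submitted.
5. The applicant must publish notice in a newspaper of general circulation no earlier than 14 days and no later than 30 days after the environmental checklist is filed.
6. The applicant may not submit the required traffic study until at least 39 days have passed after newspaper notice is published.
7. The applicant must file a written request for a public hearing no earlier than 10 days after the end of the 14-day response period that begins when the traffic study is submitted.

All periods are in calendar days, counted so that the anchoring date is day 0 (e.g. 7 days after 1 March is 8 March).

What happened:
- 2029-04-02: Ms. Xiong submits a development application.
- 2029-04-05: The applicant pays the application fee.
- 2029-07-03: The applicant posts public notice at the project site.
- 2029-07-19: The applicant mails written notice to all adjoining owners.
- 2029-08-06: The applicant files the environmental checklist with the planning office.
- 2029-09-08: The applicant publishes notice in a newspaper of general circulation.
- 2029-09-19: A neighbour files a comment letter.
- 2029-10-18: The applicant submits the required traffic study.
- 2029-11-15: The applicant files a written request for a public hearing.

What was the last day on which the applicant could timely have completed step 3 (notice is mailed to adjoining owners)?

2029-08-07

On-site notice is posted on 2029-07-03; the 15-day response period therefore ends 2029-07-18, and step 3 runs from that date. 20 days after 2029-07-18 is 2029-08-07.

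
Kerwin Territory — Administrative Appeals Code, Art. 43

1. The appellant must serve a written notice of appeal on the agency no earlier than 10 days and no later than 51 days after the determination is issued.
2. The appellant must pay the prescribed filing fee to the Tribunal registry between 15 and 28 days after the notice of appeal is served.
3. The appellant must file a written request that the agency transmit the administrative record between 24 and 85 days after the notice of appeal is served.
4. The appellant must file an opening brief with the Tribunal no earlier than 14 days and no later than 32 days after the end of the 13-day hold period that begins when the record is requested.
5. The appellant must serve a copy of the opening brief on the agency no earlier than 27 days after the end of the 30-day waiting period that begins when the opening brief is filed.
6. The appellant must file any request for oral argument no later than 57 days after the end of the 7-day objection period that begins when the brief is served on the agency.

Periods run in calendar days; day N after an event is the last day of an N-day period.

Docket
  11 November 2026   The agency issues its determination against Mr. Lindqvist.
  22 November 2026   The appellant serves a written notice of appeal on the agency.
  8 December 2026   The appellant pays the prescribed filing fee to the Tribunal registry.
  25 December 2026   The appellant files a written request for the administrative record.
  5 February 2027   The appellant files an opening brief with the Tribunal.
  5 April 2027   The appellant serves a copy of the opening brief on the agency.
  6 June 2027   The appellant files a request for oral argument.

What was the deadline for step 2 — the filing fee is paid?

Step 2 runs from 22 November 2026, when the notice of appeal is served. The window is 15–28 days after 22 November 2026; it closes on 20 December 2026.

20 December 2026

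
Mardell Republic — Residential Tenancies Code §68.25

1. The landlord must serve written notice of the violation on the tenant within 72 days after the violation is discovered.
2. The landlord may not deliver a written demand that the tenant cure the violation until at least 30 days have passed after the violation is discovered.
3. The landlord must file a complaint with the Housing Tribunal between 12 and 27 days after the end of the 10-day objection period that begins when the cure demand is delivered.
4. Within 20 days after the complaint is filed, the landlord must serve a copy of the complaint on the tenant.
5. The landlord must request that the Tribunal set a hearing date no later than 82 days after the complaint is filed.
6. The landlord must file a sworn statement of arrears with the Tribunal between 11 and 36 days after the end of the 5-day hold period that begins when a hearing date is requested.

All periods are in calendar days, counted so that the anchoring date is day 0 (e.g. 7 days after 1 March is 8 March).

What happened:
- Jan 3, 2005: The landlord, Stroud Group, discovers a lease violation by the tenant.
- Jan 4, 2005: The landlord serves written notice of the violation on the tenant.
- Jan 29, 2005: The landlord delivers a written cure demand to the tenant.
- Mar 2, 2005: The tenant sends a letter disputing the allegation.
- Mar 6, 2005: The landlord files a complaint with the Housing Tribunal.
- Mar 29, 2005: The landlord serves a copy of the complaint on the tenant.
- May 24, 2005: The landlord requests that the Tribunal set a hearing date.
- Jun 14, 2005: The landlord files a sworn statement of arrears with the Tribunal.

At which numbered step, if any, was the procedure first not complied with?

(1) due by Jan 3, 2005 + 72 days = Mar 16, 2005; done Jan 4, 2005 — timely.
(2) permitted from Jan 3, 2005 + 30 days = Feb 2, 2005 onward; Jan 29, 2005 is 4 days before the earliest permitted date.
The analysis stops there.

Step 2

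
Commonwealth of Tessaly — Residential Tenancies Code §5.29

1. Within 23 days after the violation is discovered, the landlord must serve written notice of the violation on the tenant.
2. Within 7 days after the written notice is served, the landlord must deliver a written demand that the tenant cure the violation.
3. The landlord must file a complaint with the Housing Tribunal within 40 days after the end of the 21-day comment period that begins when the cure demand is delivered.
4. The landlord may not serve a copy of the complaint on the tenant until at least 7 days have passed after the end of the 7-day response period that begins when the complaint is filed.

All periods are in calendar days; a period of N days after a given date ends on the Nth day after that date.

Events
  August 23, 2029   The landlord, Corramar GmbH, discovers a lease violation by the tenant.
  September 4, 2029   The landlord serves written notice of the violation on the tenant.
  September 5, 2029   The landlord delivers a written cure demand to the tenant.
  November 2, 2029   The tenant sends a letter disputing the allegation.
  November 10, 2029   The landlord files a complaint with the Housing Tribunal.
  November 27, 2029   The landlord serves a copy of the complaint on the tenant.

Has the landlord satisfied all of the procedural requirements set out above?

No

(1) due by August 23, 2029 + 23 days = September 15, 2029; completed September 4, 2029, before the deadline.
(2) due by September 4, 2029 + 7 days = September 11, 2029; completed September 5, 2029, before the deadline.
(3) due by September 26, 2029 + 40 days = November 5, 2029; done November 10, 2029 — 5 days late.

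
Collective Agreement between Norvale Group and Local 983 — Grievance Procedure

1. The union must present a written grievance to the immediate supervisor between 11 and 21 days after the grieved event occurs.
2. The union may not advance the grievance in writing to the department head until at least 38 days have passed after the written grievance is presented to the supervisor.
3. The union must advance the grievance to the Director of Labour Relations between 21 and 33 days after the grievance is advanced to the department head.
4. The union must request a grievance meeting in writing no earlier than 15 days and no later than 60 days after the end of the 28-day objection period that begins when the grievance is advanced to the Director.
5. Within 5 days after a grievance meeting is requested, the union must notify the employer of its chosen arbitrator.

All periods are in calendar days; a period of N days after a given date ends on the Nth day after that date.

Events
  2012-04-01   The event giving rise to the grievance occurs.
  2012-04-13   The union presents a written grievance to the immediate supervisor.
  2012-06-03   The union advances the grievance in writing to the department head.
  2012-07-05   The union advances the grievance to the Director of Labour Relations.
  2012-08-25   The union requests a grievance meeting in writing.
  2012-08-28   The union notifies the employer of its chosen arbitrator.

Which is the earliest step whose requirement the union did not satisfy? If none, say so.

Step 1 — 11 and 21 days from 2012-04-01 (when the grieved event occurs) are 2012-04-12 and 2012-04-22 respectively; done 2012-04-13 — within the window.
Step 2 — must wait 38 days from 2012-04-13 (when the written grievance is presented to the supervisor), so not before 2012-05-21; done 2012-06-03 — permitted.
Step 3 — 21 and 33 days from 2012-06-03 (when the grievance is advanced to the department head) are 2012-06-24 and 2012-07-06 respectively; done 2012-07-05, which is between those dates.
Step 4 — 15 and 60 days from 2012-08-02 (end of the 28-day objection period, which began when the grievance is advanced to the Director on 2012-07-05) are 2012-08-17 and 2012-10-01 respectively; 2012-08-25 falls inside that range.
Step 5 — counting 5 days from 2012-08-25 (when a grievance meeting is requested) gives a deadline of 2012-08-30; done 2012-08-28 — timely.

None — every step was satisfied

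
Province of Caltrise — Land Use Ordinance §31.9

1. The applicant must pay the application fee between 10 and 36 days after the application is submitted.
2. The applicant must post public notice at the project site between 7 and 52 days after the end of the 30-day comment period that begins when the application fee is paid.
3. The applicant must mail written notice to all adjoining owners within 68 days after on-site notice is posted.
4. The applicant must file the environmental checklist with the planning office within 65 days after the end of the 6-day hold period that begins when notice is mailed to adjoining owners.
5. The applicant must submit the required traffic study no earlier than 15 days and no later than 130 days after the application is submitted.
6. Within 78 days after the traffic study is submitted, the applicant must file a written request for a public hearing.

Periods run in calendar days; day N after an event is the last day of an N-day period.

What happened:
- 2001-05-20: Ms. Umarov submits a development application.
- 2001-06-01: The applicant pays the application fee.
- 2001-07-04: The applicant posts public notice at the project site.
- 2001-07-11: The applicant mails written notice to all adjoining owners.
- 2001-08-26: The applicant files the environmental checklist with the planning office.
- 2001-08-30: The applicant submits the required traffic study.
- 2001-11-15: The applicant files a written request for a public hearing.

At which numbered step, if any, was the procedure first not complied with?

Step 1: the window is 10–36 days after 2001-05-20 (when the application is submitted), so 2001-05-30 through 2001-06-25; 2001-06-01 falls inside that range.
Step 2: the window is 7–52 days after 2001-07-01 (end of the 30-day comment period, which began when the application fee is paid on 2001-06-01), so 2001-07-08 through 2001-08-22; 2001-07-04 is 4 days too early.
That is the first point of non-compliance.

Step 2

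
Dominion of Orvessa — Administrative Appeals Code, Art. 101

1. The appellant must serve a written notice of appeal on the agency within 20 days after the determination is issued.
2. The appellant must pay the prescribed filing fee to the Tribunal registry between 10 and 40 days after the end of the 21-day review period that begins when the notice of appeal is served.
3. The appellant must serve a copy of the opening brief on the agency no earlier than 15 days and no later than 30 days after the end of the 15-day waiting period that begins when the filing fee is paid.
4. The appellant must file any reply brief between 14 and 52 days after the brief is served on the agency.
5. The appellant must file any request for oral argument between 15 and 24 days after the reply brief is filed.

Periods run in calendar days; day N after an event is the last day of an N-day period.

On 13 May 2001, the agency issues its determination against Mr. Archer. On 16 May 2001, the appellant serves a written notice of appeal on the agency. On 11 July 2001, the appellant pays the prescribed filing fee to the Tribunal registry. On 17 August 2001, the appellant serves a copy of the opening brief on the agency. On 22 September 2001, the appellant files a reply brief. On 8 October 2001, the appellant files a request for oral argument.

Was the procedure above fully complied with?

Yes

(1) due by 13 May 2001 + 20 days = 2 June 2001; done 16 May 2001 — timely.
(2) the permitted window runs from 6 June 2001 + 10 = 16 June 2001 to 6 June 2001 + 40 = 16 July 2001; 11 July 2001 falls inside that range.
(3) the permitted window runs from 26 July 2001 + 15 = 10 August 2001 to 26 July 2001 + 30 = 25 August 2001; done 17 August 2001, which is between those dates.
(4) the permitted window runs from 17 August 2001 + 14 = 31 August 2001 to 17 August 2001 + 52 = 8 October 2001; 22 September 2001 falls inside that range.
(5) the permitted window runs from 22 September 2001 + 15 = 7 October 2001 to 22 September 2001 + 24 = 16 October 2001; done 8 October 2001 — within the window.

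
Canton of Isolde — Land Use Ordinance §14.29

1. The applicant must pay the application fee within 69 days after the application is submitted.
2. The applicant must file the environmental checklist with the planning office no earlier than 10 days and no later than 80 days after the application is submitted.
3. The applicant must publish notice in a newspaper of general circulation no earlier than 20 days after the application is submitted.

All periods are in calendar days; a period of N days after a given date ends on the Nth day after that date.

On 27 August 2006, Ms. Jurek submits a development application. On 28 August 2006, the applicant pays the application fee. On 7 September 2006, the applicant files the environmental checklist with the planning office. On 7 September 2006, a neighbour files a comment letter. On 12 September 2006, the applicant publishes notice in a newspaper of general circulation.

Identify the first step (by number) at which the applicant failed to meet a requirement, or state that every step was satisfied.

Step 3

(1) due by 27 August 2006 + 69 days = 4 November 2006; done 28 August 2006 — timely.
(2) the permitted window runs from 27 August 2006 + 10 = 6 September 2006 to 27 August 2006 + 80 = 15 November 2006; done 7 September 2006 — within the window.
(3) permitted from 27 August 2006 + 20 days = 16 September 2006 onward; done 12 September 2006 — 4 days too early.
The procedure was therefore not followed at step 3.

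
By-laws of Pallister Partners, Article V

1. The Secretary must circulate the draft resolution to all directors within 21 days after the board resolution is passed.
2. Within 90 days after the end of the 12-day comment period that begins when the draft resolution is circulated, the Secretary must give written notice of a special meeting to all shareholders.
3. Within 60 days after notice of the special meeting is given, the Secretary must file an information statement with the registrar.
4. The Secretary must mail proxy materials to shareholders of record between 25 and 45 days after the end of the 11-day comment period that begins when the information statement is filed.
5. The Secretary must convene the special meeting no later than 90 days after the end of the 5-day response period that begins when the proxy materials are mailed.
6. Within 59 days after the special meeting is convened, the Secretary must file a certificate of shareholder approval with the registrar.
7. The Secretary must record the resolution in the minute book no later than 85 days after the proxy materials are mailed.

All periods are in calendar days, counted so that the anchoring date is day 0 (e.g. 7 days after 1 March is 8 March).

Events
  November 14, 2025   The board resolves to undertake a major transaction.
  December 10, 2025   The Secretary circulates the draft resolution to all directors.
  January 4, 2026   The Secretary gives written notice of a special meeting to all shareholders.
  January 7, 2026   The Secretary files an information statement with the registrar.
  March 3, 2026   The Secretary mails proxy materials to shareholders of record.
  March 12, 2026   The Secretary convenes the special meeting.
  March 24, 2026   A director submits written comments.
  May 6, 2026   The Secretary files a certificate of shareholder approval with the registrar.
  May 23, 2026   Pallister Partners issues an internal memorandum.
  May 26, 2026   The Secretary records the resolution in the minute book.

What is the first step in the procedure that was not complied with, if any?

Step 1 — counting 21 days from November 14, 2025 (when the board resolution is passed) gives a deadline of December 5, 2025; not done until December 10, 2025, 5 days after the deadline.
No need to go further; step 1 was not satisfied.

Step 1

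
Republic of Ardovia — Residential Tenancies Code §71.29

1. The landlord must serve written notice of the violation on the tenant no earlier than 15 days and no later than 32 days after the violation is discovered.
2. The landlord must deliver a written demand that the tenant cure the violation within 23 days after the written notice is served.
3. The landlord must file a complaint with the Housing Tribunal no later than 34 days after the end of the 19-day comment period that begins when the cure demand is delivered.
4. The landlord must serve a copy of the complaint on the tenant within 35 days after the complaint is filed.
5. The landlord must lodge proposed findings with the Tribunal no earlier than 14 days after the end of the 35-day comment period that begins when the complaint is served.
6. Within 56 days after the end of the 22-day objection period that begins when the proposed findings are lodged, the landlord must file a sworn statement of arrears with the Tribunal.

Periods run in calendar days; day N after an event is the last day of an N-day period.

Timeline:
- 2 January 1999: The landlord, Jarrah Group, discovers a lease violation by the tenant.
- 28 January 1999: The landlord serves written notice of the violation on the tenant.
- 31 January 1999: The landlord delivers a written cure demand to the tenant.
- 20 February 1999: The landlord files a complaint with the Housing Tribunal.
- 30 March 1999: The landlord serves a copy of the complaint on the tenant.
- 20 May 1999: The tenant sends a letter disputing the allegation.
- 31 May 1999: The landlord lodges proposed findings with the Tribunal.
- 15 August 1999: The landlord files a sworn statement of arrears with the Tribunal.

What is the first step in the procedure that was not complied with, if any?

Step 4

(1) the permitted window runs from 2 January 1999 + 15 = 17 January 1999 to 2 January 1999 + 32 = 3 February 1999; done 28 January 1999, which is between those dates.
(2) due by 28 January 1999 + 23 days = 20 February 1999; completed 31 January 1999, before the deadline.
(3) due by 19 February 1999 + 34 days = 25 March 1999; 20 February 1999 is within that limit.
(4) due by 20 February 1999 + 35 days = 27 March 1999; not done until 30 March 1999, 3 days after the deadline.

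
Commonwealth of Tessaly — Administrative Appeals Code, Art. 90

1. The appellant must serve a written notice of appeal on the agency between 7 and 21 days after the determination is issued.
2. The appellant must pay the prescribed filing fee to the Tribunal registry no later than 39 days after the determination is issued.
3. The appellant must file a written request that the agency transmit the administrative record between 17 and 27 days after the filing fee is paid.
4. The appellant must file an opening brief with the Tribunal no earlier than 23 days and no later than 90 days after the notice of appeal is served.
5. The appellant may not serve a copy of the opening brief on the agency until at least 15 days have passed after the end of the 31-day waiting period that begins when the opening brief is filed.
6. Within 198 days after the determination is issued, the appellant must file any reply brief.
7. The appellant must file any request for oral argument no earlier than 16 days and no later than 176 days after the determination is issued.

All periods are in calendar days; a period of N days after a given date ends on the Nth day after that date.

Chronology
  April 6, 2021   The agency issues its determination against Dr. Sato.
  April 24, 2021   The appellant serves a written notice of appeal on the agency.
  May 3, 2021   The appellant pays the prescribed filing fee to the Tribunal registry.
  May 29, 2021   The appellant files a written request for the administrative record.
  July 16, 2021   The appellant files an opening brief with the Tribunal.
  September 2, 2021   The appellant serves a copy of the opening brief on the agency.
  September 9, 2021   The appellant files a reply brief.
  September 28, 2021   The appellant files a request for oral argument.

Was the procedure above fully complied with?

Yes

Step 1: the window is 7–21 days after April 6, 2021 (when the determination is issued), so April 13, 2021 through April 27, 2021; done April 24, 2021, which is between those dates.
Step 2: 39 days after April 6, 2021 (when the determination is issued) is May 15, 2021; done May 3, 2021 — timely.
Step 3: the window is 17–27 days after May 3, 2021 (when the filing fee is paid), so May 20, 2021 through May 30, 2021; May 29, 2021 falls inside that range.
Step 4: the window is 23–90 days after April 24, 2021 (when the notice of appeal is served), so May 17, 2021 through July 23, 2021; done July 16, 2021, which is between those dates.
Step 5: the earliest permitted date is 15 days after August 16, 2021 (end of the 31-day waiting period, which began when the opening brief is filed on July 16, 2021), i.e. August 31, 2021; September 2, 2021 is on or after that date.
Step 6: 198 days after April 6, 2021 (when the determination is issued) is October 21, 2021; done September 9, 2021 — timely.
Step 7: the window is 16–176 days after April 6, 2021 (when the determination is issued), so April 22, 2021 through September 29, 2021; done September 28, 2021 — within the window.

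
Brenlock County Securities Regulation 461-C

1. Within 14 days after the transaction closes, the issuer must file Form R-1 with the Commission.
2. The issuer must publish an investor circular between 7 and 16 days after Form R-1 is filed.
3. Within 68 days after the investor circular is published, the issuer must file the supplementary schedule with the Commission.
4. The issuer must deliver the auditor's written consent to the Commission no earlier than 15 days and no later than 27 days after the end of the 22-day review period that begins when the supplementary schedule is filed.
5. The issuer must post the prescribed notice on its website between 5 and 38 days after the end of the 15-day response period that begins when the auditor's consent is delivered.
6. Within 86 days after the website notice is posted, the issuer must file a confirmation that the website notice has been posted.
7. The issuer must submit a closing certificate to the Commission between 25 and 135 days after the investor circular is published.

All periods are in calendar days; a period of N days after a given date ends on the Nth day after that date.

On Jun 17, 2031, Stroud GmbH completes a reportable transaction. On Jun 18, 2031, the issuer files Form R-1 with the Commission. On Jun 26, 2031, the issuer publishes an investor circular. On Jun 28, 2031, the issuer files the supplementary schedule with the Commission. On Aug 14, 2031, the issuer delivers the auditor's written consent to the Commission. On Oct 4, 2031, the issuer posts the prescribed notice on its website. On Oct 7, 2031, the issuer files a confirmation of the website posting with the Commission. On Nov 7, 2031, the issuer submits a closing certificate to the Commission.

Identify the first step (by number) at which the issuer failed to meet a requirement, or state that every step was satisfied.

Step 1: 14 days after Jun 17, 2031 (when the transaction closes) is Jul 1, 2031; completed Jun 18, 2031, before the deadline.
Step 2: the window is 7–16 days after Jun 18, 2031 (when Form R-1 is filed), so Jun 25, 2031 through Jul 4, 2031; done Jun 26, 2031 — within the window.
Step 3: 68 days after Jun 26, 2031 (when the investor circular is published) is Sep 2, 2031; done Jun 28, 2031 — timely.
Step 4: the window is 15–27 days after Jul 20, 2031 (end of the 22-day review period, which began when the supplementary schedule is filed on Jun 28, 2031), so Aug 4, 2031 through Aug 16, 2031; Aug 14, 2031 falls inside that range.
Step 5: the window is 5–38 days after Aug 29, 2031 (end of the 15-day response period, which began when the auditor's consent is delivered on Aug 14, 2031), so Sep 3, 2031 through Oct 6, 2031; done Oct 4, 2031, which is between those dates.
Step 6: 86 days after Oct 4, 2031 (when the website notice is posted) is Dec 29, 2031; Oct 7, 2031 is within that limit.
Step 7: the window is 25–135 days after Jun 26, 2031 (when the investor circular is published), so Jul 21, 2031 through Nov 8, 2031; done Nov 7, 2031, which is between those dates.

None — every step was satisfied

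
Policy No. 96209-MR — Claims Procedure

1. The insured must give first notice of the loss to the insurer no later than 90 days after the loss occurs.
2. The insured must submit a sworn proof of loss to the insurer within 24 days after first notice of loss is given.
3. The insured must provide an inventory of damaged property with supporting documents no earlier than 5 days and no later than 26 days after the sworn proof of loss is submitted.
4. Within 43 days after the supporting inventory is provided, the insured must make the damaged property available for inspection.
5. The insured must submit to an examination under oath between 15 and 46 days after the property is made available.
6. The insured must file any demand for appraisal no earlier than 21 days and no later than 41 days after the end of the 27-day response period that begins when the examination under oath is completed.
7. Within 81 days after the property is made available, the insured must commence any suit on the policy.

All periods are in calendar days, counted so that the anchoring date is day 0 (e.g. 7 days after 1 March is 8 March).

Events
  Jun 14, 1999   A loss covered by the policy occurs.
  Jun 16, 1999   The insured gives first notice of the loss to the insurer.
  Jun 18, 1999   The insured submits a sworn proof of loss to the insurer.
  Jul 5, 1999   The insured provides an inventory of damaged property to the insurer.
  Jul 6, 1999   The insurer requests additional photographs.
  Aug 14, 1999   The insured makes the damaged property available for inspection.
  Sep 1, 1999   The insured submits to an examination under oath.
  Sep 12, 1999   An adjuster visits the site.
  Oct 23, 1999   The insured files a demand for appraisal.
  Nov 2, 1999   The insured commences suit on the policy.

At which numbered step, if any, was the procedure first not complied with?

Step 1 — counting 90 days from Jun 14, 1999 (when the loss occurs) gives a deadline of Sep 12, 1999; Jun 16, 1999 is within that limit.
Step 2 — counting 24 days from Jun 16, 1999 (when first notice of loss is given) gives a deadline of Jul 10, 1999; Jun 18, 1999 is within that limit.
Step 3 — 5 and 26 days from Jun 18, 1999 (when the sworn proof of loss is submitted) are Jun 23, 1999 and Jul 14, 1999 respectively; done Jul 5, 1999, which is between those dates.
Step 4 — counting 43 days from Jul 5, 1999 (when the supporting inventory is provided) gives a deadline of Aug 17, 1999; Aug 14, 1999 is within that limit.
Step 5 — 15 and 46 days from Aug 14, 1999 (when the property is made available) are Aug 29, 1999 and Sep 29, 1999 respectively; done Sep 1, 1999, which is between those dates.
Step 6 — 21 and 41 days from Sep 28, 1999 (end of the 27-day response period, which began when the examination under oath is completed on Sep 1, 1999) are Oct 19, 1999 and Nov 8, 1999 respectively; done Oct 23, 1999 — within the window.
Step 7 — counting 81 days from Aug 14, 1999 (when the property is made available) gives a deadline of Nov 3, 1999; completed Nov 2, 1999, before the deadline.

None — every step was satisfied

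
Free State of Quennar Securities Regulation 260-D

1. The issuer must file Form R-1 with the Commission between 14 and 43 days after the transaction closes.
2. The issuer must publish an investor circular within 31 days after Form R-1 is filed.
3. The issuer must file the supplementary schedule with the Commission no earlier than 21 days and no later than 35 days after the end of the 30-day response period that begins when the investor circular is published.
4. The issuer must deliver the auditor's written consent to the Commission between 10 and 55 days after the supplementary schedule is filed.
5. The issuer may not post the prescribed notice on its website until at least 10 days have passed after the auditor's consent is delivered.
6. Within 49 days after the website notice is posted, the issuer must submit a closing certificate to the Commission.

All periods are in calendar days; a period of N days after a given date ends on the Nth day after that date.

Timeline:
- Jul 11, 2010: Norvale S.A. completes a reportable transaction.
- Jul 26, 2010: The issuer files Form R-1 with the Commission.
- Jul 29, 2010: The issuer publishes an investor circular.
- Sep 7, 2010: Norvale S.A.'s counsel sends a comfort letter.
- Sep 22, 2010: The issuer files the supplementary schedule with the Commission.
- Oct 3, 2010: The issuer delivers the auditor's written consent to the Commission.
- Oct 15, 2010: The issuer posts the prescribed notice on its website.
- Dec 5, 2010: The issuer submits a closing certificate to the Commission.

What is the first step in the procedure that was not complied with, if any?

(1) the permitted window runs from Jul 11, 2010 + 14 = Jul 25, 2010 to Jul 11, 2010 + 43 = Aug 23, 2010; Jul 26, 2010 falls inside that range.
(2) due by Jul 26, 2010 + 31 days = Aug 26, 2010; done Jul 29, 2010 — timely.
(3) the permitted window runs from Aug 28, 2010 + 21 = Sep 18, 2010 to Aug 28, 2010 + 35 = Oct 2, 2010; Sep 22, 2010 falls inside that range.
(4) the permitted window runs from Sep 22, 2010 + 10 = Oct 2, 2010 to Sep 22, 2010 + 55 = Nov 16, 2010; done Oct 3, 2010, which is between those dates.
(5) permitted from Oct 3, 2010 + 10 days = Oct 13, 2010 onward; done Oct 15, 2010, after the minimum wait.
(6) due by Oct 15, 2010 + 49 days = Dec 3, 2010; done Dec 5, 2010 — 2 days late.
The procedure was therefore not followed at step 6.

Step 6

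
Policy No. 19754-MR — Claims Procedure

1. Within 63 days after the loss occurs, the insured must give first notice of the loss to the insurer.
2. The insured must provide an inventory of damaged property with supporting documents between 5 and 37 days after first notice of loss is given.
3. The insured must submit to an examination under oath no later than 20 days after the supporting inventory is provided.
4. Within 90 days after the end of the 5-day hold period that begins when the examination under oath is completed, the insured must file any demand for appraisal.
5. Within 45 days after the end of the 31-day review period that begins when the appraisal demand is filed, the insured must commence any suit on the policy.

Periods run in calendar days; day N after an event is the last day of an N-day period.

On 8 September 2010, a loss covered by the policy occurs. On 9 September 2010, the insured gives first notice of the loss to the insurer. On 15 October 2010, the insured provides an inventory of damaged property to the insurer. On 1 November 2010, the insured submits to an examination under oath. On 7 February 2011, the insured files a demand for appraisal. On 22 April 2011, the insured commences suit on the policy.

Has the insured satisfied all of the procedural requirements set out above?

(1) due by 8 September 2010 + 63 days = 10 November 2010; done 9 September 2010 — timely.
(2) the permitted window runs from 9 September 2010 + 5 = 14 September 2010 to 9 September 2010 + 37 = 16 October 2010; 15 October 2010 falls inside that range.
(3) due by 15 October 2010 + 20 days = 4 November 2010; 1 November 2010 is within that limit.
(4) due by 6 November 2010 + 90 days = 4 February 2011; not done until 7 February 2011, 3 days after the deadline.

No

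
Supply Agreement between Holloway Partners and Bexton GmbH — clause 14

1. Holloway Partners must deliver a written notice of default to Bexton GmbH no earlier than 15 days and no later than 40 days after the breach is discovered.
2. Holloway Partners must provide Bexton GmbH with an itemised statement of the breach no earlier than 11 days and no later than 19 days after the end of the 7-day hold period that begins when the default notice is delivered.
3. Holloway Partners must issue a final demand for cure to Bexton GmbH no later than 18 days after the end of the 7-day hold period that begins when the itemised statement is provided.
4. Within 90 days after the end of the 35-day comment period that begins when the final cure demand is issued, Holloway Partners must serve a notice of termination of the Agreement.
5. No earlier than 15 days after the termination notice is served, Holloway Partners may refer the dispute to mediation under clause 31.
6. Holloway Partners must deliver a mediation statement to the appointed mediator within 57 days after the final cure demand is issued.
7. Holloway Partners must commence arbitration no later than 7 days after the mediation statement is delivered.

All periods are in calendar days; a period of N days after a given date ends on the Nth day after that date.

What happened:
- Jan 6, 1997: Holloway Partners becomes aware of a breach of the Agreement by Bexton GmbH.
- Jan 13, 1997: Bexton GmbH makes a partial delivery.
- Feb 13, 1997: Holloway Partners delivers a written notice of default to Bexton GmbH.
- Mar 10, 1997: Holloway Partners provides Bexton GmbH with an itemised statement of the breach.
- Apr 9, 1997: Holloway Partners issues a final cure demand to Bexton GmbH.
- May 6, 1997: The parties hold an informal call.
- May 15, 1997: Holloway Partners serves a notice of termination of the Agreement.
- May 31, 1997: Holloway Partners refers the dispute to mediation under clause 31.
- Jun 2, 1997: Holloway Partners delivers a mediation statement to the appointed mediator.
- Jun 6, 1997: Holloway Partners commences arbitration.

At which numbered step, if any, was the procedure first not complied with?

Step 1 — 15 and 40 days from Jan 6, 1997 (when the breach is discovered) are Jan 21, 1997 and Feb 15, 1997 respectively; done Feb 13, 1997, which is between those dates.
Step 2 — 11 and 19 days from Feb 20, 1997 (end of the 7-day hold period, which began when the default notice is delivered on Feb 13, 1997) are Mar 3, 1997 and Mar 11, 1997 respectively; done Mar 10, 1997, which is between those dates.
Step 3 — counting 18 days from Mar 17, 1997 (end of the 7-day hold period, which began when the itemised statement is provided on Mar 10, 1997) gives a deadline of Apr 4, 1997; Apr 9, 1997 misses that deadline by 5 days.

Step 3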